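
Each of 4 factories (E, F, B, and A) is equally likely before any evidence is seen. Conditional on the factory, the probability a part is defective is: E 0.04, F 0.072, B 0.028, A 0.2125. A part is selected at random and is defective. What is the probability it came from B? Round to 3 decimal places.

Since the prior is uniform, the posterior is proportional to the likelihood:
  E: 0.04
  F: 0.072
  B: 0.028
  A: 0.2125
Normalizing constant = 0.3525.
P(B | evidence) = 0.028 / 0.3525 ≈ 0.079.

0.079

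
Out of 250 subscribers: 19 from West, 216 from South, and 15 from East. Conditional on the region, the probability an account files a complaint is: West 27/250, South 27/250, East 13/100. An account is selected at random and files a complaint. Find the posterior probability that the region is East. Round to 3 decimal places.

Compute prior × likelihood for every hypothesis:
  West: 0.076 × 0.108 = 0.008208
  South: 0.864 × 0.108 = 0.093312
  East: 0.06 × 0.13 = 0.0078
Sum = 0.10932.
P(East | evidence) = 0.0078 / 0.10932 ≈ 0.071.

0.071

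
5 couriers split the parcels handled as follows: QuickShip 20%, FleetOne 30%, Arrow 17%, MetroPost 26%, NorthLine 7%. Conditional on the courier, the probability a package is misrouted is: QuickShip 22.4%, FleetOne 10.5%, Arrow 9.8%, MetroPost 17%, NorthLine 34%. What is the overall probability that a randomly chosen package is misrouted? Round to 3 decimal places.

Prior × likelihood for each hypothesis:
  QuickShip: 0.2 × 0.224 = 0.0448
  FleetOne: 0.3 × 0.105 = 0.0315
  Arrow: 0.17 × 0.098 = 0.01666
  MetroPost: 0.26 × 0.17 = 0.0442
  NorthLine: 0.07 × 0.34 = 0.0238
P(misrouted) = 0.0448 + 0.0315 + 0.01666 + 0.0442 + 0.0238 = 0.16096 → 0.161.

0.161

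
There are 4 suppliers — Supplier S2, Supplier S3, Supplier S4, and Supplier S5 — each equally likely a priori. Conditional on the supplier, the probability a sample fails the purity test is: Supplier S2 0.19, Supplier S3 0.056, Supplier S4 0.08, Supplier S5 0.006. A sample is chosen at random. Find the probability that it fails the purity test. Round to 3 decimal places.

With a uniform prior (1/4 each), posterior ∝ likelihood:
  Supplier S2: 0.19
  Supplier S3: 0.056
  Supplier S4: 0.08
  Supplier S5: 0.006
P(off-spec) = (1/4) × (0.19 + 0.056 + 0.08 + 0.006) = 0.332/4 ≈ 0.083.

0.083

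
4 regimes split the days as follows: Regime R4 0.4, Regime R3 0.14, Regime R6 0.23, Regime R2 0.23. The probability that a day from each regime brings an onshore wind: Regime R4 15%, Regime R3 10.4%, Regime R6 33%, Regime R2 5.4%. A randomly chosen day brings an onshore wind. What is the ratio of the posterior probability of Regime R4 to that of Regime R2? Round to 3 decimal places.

Compute prior × likelihood for every hypothesis:
  Regime R4: 0.4 × 0.15 = 0.06
  Regime R3: 0.14 × 0.104 = 0.01456
  Regime R6: 0.23 × 0.33 = 0.0759
  Regime R2: 0.23 × 0.054 = 0.01242
Total = 0.16288.
The ratio is 0.06 / 0.01242 (the normalizer cancels) = 4.831.

4.831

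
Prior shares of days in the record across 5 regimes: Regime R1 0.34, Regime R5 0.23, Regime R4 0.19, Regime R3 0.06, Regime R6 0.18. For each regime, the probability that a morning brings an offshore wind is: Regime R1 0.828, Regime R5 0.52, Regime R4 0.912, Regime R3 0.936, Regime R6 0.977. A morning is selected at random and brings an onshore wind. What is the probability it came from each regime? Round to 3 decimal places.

Taking complements, P(onshore | each) = Regime R1 0.172, Regime R5 0.48, Regime R4 0.088, Regime R3 0.064, Regime R6 0.023.
Prior × likelihood for each hypothesis:
  Regime R1: 0.34 × 0.172 = 0.05848
  Regime R5: 0.23 × 0.48 = 0.1104
  Regime R4: 0.19 × 0.088 = 0.01672
  Regime R3: 0.06 × 0.064 = 0.00384
  Regime R6: 0.18 × 0.023 = 0.00414
Sum = 0.19358.
P(Regime R1 | onshore) = 0.05848/0.19358 ≈ 0.302
P(Regime R5 | onshore) = 0.1104/0.19358 ≈ 0.570
P(Regime R4 | onshore) = 0.01672/0.19358 ≈ 0.086
P(Regime R3 | onshore) = 0.00384/0.19358 ≈ 0.020
P(Regime R6 | onshore) = 0.00414/0.19358 ≈ 0.021

Regime R1 0.302, Regime R5 0.570, Regime R4 0.086, Regime R3 0.020, Regime R6 0.021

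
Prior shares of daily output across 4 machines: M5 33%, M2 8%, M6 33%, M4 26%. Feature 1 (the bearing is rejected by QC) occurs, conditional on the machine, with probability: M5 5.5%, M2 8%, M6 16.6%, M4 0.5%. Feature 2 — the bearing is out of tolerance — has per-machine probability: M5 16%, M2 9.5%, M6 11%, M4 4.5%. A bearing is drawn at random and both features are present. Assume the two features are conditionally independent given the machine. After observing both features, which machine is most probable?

M6

Unnormalized posteriors (prior × likelihood):
  M5: 0.33 × 0.055 × 0.16 = 0.002904
  M2: 0.08 × 0.08 × 0.095 = 0.000608
  M6: 0.33 × 0.166 × 0.11 = 0.0060258
  M4: 0.26 × 0.005 × 0.045 = 0.0000585
Total = 0.0095963.
Largest term belongs to M6, so M6 is most probable.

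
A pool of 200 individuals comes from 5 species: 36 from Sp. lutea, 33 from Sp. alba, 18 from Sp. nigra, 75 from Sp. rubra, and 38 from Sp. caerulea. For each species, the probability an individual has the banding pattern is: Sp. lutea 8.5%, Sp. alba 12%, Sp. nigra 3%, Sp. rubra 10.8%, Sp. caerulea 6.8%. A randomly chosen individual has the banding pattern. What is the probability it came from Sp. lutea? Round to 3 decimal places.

Prior × likelihood for each hypothesis:
  Sp. lutea: 0.18 × 0.085 = 0.0153
  Sp. alba: 0.165 × 0.12 = 0.0198
  Sp. nigra: 0.09 × 0.03 = 0.0027
  Sp. rubra: 0.375 × 0.108 = 0.0405
  Sp. caerulea: 0.19 × 0.068 = 0.01292
Total = 0.09122.
P(Sp. lutea | evidence) = 0.0153 / 0.09122 ≈ 0.168.

0.168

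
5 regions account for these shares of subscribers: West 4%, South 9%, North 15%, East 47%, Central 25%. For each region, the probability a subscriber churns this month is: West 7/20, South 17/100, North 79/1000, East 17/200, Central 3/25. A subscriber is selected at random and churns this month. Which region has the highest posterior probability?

East

By Bayes' rule, posterior ∝ prior × likelihood:
  West: 0.04 × 0.35 = 0.014
  South: 0.09 × 0.17 = 0.0153
  North: 0.15 × 0.079 = 0.01185
  East: 0.47 × 0.085 = 0.03995
  Central: 0.25 × 0.12 = 0.03
Sum = 0.1111.
Largest term belongs to East, so East is most probable.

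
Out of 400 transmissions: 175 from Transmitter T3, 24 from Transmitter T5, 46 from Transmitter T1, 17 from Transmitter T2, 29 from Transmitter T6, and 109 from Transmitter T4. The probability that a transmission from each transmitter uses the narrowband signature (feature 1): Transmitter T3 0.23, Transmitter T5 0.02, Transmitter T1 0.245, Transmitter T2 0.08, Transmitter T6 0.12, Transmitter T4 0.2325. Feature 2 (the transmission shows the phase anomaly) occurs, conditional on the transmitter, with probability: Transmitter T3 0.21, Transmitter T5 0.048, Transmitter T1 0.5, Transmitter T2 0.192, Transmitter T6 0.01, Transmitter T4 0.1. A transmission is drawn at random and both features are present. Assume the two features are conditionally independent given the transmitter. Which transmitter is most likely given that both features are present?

Unnormalized posteriors (prior × likelihood):
  Transmitter T3: 0.4375 × 0.23 × 0.21 = 0.02113125
  Transmitter T5: 0.06 × 0.02 × 0.048 = 0.0000576
  Transmitter T1: 0.115 × 0.245 × 0.5 = 0.0140875
  Transmitter T2: 0.0425 × 0.08 × 0.192 = 0.0006528
  Transmitter T6: 0.0725 × 0.12 × 0.01 = 0.000087
  Transmitter T4: 0.2725 × 0.2325 × 0.1 = 0.006335625
Total = 0.042351775.
Largest term belongs to Transmitter T3, so Transmitter T3 is most probable.

Transmitter T3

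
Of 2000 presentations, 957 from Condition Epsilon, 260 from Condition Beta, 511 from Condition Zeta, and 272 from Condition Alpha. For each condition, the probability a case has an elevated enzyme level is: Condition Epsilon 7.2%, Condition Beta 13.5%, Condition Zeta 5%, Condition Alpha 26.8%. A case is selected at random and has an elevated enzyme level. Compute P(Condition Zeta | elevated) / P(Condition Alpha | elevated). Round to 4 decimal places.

Prior × likelihood for each hypothesis:
  Condition Epsilon: 0.4785 × 0.072 = 0.034452
  Condition Beta: 0.13 × 0.135 = 0.01755
  Condition Zeta: 0.2555 × 0.05 = 0.012775
  Condition Alpha: 0.136 × 0.268 = 0.036448
Total = 0.101225.
The ratio is 0.012775 / 0.036448 (the normalizer cancels) = 0.3505.

0.3505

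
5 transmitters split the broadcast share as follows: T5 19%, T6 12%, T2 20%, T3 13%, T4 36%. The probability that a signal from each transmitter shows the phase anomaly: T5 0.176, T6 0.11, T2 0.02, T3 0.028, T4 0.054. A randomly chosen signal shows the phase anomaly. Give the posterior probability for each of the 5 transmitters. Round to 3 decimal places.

T5 0.454, T6 0.179, T2 0.054, T3 0.049, T4 0.264

Unnormalized posteriors (prior × likelihood):
  T5: 0.19 × 0.176 = 0.03344
  T6: 0.12 × 0.11 = 0.0132
  T2: 0.2 × 0.02 = 0.004
  T3: 0.13 × 0.028 = 0.00364
  T4: 0.36 × 0.054 = 0.01944
Total = 0.07372.
P(T5 | anomaly) = 0.03344/0.07372 ≈ 0.454
P(T6 | anomaly) = 0.0132/0.07372 ≈ 0.179
P(T2 | anomaly) = 0.004/0.07372 ≈ 0.054
P(T3 | anomaly) = 0.00364/0.07372 ≈ 0.049
P(T4 | anomaly) = 0.01944/0.07372 ≈ 0.264
(Check: 0.454+0.179+0.054+0.049+0.264 = 1.000.)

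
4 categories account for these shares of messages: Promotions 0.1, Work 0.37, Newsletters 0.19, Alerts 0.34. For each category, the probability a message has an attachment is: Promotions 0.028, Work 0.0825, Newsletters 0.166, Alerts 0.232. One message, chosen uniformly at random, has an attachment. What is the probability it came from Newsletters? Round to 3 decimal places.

0.219

Unnormalized posteriors (prior × likelihood):
  Promotions: 0.1 × 0.028 = 0.0028
  Work: 0.37 × 0.0825 = 0.030525
  Newsletters: 0.19 × 0.166 = 0.03154
  Alerts: 0.34 × 0.232 = 0.07888
Total = 0.143745.
P(Newsletters | evidence) = 0.03154 / 0.143745 ≈ 0.219.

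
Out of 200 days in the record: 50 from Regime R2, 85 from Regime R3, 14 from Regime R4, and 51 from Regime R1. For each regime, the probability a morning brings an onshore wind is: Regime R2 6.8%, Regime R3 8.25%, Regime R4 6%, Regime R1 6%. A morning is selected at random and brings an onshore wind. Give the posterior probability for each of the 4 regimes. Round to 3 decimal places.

Regime R2 0.238, Regime R3 0.490, Regime R4 0.059, Regime R1 0.214

Prior × likelihood for each hypothesis:
  Regime R2: 0.25 × 0.068 = 0.017
  Regime R3: 0.425 × 0.0825 = 0.0350625
  Regime R4: 0.07 × 0.06 = 0.0042
  Regime R1: 0.255 × 0.06 = 0.0153
Total = 0.0715625.
P(Regime R2 | onshore) = 0.017/0.0715625 ≈ 0.238
P(Regime R3 | onshore) = 0.0350625/0.0715625 ≈ 0.490
P(Regime R4 | onshore) = 0.0042/0.0715625 ≈ 0.059
P(Regime R1 | onshore) = 0.0153/0.0715625 ≈ 0.214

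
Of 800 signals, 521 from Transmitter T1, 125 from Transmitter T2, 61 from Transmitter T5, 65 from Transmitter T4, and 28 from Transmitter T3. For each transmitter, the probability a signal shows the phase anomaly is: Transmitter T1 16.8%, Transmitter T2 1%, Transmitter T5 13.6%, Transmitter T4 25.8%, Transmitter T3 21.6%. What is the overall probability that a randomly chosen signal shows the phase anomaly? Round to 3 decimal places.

0.150

Prior × likelihood for each hypothesis:
  Transmitter T1: 0.65125 × 0.168 = 0.10941
  Transmitter T2: 0.15625 × 0.01 = 0.0015625
  Transmitter T5: 0.07625 × 0.136 = 0.01037
  Transmitter T4: 0.08125 × 0.258 = 0.0209625
  Transmitter T3: 0.035 × 0.216 = 0.00756
P(anomaly) = 0.10941 + 0.0015625 + 0.01037 + 0.0209625 + 0.00756 = 0.149865 → 0.150.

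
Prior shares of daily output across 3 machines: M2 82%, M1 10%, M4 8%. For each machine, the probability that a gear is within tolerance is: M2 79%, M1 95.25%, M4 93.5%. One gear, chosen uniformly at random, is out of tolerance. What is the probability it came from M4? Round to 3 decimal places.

Taking complements, P(oversize | each) = M2 0.21, M1 0.0475, M4 0.065.
Prior × likelihood for each hypothesis:
  M2: 0.82 × 0.21 = 0.1722
  M1: 0.1 × 0.0475 = 0.00475
  M4: 0.08 × 0.065 = 0.0052
Sum = 0.18215.
P(M4 | evidence) = 0.0052 / 0.18215 ≈ 0.029.

0.029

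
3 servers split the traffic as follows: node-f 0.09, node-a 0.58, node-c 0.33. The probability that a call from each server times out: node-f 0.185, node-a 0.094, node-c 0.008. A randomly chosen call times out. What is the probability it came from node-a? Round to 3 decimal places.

Compute prior × likelihood for every hypothesis:
  node-f: 0.09 × 0.185 = 0.01665
  node-a: 0.58 × 0.094 = 0.05452
  node-c: 0.33 × 0.008 = 0.00264
Sum = 0.07381.
P(node-a | evidence) = 0.05452 / 0.07381 ≈ 0.739.

0.739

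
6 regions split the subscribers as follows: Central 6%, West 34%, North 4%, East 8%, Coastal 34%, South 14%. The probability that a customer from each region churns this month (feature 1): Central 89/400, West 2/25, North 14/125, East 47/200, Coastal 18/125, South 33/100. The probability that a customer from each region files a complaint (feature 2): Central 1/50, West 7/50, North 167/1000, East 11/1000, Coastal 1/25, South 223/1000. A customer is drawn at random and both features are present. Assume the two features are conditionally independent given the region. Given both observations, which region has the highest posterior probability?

South

By Bayes' rule, posterior ∝ prior × likelihood:
  Central: 0.06 × 0.2225 × 0.02 = 0.000267
  West: 0.34 × 0.08 × 0.14 = 0.003808
  North: 0.04 × 0.112 × 0.167 = 0.00074816
  East: 0.08 × 0.235 × 0.011 = 0.0002068
  Coastal: 0.34 × 0.144 × 0.04 = 0.0019584
  South: 0.14 × 0.33 × 0.223 = 0.0103026
Total = 0.01729096.
Largest term belongs to South, so South is most probable.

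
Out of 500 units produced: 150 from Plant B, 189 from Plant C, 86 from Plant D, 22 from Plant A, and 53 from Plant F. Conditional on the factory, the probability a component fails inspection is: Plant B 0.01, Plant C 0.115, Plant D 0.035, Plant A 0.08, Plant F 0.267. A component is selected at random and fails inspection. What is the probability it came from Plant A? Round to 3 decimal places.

Unnormalized posteriors (prior × likelihood):
  Plant B: 0.3 × 0.01 = 0.003
  Plant C: 0.378 × 0.115 = 0.04347
  Plant D: 0.172 × 0.035 = 0.00602
  Plant A: 0.044 × 0.08 = 0.00352
  Plant F: 0.106 × 0.267 = 0.028302
Normalizing constant = 0.084312.
P(Plant A | evidence) = 0.00352 / 0.084312 ≈ 0.042.

0.042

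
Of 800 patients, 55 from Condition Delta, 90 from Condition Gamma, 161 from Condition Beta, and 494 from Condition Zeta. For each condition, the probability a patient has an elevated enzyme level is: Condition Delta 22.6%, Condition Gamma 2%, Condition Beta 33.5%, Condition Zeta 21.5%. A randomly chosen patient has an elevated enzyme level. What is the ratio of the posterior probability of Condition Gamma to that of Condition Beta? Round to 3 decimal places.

Compute prior × likelihood for every hypothesis:
  Condition Delta: 0.06875 × 0.226 = 0.0155375
  Condition Gamma: 0.1125 × 0.02 = 0.00225
  Condition Beta: 0.20125 × 0.335 = 0.06741875
  Condition Zeta: 0.6175 × 0.215 = 0.1327625
Total = 0.21796875.
The ratio is 0.00225 / 0.06741875 (the normalizer cancels) = 0.033.

0.033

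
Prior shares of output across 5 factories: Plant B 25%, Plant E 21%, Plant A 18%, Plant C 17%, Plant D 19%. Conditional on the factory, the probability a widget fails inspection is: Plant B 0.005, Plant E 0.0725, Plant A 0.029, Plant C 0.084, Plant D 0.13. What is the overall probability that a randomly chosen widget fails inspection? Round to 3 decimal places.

0.061

Unnormalized posteriors (prior × likelihood):
  Plant B: 0.25 × 0.005 = 0.00125
  Plant E: 0.21 × 0.0725 = 0.015225
  Plant A: 0.18 × 0.029 = 0.00522
  Plant C: 0.17 × 0.084 = 0.01428
  Plant D: 0.19 × 0.13 = 0.0247
P(nonconforming) = 0.00125 + 0.015225 + 0.00522 + 0.01428 + 0.0247 = 0.060675 → 0.061.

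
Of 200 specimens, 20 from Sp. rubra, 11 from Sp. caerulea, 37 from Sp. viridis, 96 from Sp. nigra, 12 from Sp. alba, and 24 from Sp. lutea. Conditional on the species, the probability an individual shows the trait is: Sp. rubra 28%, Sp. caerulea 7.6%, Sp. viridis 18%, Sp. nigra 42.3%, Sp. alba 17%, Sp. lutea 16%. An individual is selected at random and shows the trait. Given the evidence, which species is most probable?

Prior × likelihood for each hypothesis:
  Sp. rubra: 0.1 × 0.28 = 0.028
  Sp. caerulea: 0.055 × 0.076 = 0.00418
  Sp. viridis: 0.185 × 0.18 = 0.0333
  Sp. nigra: 0.48 × 0.423 = 0.20304
  Sp. alba: 0.06 × 0.17 = 0.0102
  Sp. lutea: 0.12 × 0.16 = 0.0192
Total = 0.29792.
Largest term belongs to Sp. nigra, so Sp. nigra is most probable.

Sp. nigra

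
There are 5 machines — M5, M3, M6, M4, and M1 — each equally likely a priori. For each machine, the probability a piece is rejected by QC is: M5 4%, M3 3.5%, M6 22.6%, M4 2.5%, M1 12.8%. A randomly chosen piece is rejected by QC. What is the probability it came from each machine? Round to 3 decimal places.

M5 0.088, M3 0.077, M6 0.498, M4 0.055, M1 0.282

With a uniform prior (1/5 each), posterior ∝ likelihood:
  M5: 0.04
  M3: 0.035
  M6: 0.226
  M4: 0.025
  M1: 0.128
Normalizing constant = 0.454.
P(M5 | rejected) = 0.04/0.454 ≈ 0.088
P(M3 | rejected) = 0.035/0.454 ≈ 0.077
P(M6 | rejected) = 0.226/0.454 ≈ 0.498
P(M4 | rejected) = 0.025/0.454 ≈ 0.055
P(M1 | rejected) = 0.128/0.454 ≈ 0.282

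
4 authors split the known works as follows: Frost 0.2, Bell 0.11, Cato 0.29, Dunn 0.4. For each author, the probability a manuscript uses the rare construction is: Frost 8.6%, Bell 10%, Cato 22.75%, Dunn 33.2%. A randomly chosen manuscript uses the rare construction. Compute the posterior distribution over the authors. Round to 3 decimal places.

By Bayes' rule, posterior ∝ prior × likelihood:
  Frost: 0.2 × 0.086 = 0.0172
  Bell: 0.11 × 0.1 = 0.011
  Cato: 0.29 × 0.2275 = 0.065975
  Dunn: 0.4 × 0.332 = 0.1328
Total = 0.226975.
P(Frost | rare-form) = 0.0172/0.226975 ≈ 0.076
P(Bell | rare-form) = 0.011/0.226975 ≈ 0.048
P(Cato | rare-form) = 0.065975/0.226975 ≈ 0.291
P(Dunn | rare-form) = 0.1328/0.226975 ≈ 0.585
(Check: 0.076+0.048+0.291+0.585 = 1.000.)

Frost 0.076, Bell 0.048, Cato 0.291, Dunn 0.585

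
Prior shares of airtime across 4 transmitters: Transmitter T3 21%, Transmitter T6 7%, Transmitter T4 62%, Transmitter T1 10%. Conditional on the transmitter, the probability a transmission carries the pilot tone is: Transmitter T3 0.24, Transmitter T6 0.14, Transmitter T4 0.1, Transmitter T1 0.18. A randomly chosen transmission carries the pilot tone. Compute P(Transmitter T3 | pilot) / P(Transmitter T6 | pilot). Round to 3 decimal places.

5.143

By Bayes' rule, posterior ∝ prior × likelihood:
  Transmitter T3: 0.21 × 0.24 = 0.0504
  Transmitter T6: 0.07 × 0.14 = 0.0098
  Transmitter T4: 0.62 × 0.1 = 0.062
  Transmitter T1: 0.1 × 0.18 = 0.018
Normalizing constant = 0.1402.
The ratio is 0.0504 / 0.0098 (the normalizer cancels) = 5.143.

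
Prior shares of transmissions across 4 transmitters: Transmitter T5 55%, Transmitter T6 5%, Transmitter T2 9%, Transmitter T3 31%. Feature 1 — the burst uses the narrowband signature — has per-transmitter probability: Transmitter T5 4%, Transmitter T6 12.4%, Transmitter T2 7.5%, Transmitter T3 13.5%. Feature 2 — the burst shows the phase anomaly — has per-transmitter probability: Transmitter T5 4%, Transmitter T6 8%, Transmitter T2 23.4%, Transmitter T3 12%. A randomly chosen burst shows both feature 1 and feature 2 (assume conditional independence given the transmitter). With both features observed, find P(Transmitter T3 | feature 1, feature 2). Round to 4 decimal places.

0.6295

Prior × likelihood for each hypothesis:
  Transmitter T5: 0.55 × 0.04 × 0.04 = 0.00088
  Transmitter T6: 0.05 × 0.124 × 0.08 = 0.000496
  Transmitter T2: 0.09 × 0.075 × 0.234 = 0.0015795
  Transmitter T3: 0.31 × 0.135 × 0.12 = 0.005022
Total = 0.0079775.
P(Transmitter T3 | evidence) = 0.005022 / 0.0079775 ≈ 0.6295.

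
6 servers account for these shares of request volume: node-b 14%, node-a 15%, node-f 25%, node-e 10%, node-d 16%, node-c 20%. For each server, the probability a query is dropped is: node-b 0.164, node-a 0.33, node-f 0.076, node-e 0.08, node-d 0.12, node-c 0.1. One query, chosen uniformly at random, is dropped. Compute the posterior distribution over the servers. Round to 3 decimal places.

node-b 0.166, node-a 0.357, node-f 0.137, node-e 0.058, node-d 0.138, node-c 0.144

By Bayes' rule, posterior ∝ prior × likelihood:
  node-b: 0.14 × 0.164 = 0.02296
  node-a: 0.15 × 0.33 = 0.0495
  node-f: 0.25 × 0.076 = 0.019
  node-e: 0.1 × 0.08 = 0.008
  node-d: 0.16 × 0.12 = 0.0192
  node-c: 0.2 × 0.1 = 0.02
Normalizing constant = 0.13866.
P(node-b | dropped) = 0.02296/0.13866 ≈ 0.166
P(node-a | dropped) = 0.0495/0.13866 ≈ 0.357
P(node-f | dropped) = 0.019/0.13866 ≈ 0.137
P(node-e | dropped) = 0.008/0.13866 ≈ 0.058
P(node-d | dropped) = 0.0192/0.13866 ≈ 0.138
P(node-c | dropped) = 0.02/0.13866 ≈ 0.144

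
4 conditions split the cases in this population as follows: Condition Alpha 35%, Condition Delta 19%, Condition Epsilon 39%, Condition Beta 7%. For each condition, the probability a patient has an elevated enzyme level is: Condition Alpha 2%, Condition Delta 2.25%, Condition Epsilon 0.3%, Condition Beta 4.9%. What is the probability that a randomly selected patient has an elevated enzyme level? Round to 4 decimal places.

By Bayes' rule, posterior ∝ prior × likelihood:
  Condition Alpha: 0.35 × 0.02 = 0.007
  Condition Delta: 0.19 × 0.0225 = 0.004275
  Condition Epsilon: 0.39 × 0.003 = 0.00117
  Condition Beta: 0.07 × 0.049 = 0.00343
P(elevated) = 0.007 + 0.004275 + 0.00117 + 0.00343 = 0.015875 → 0.0159.

0.0159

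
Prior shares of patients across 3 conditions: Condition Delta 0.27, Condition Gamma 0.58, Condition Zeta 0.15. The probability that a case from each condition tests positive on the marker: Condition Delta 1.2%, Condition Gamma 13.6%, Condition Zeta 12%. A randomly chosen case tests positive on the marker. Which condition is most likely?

Prior × likelihood for each hypothesis:
  Condition Delta: 0.27 × 0.012 = 0.00324
  Condition Gamma: 0.58 × 0.136 = 0.07888
  Condition Zeta: 0.15 × 0.12 = 0.018
Sum = 0.10012.
Largest term belongs to Condition Gamma, so Condition Gamma is most probable.

Condition Gamma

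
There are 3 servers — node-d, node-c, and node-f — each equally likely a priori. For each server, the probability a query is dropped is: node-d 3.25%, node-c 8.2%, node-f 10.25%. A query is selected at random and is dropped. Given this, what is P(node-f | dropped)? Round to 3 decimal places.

0.472

Since the prior is uniform, the posterior is proportional to the likelihood:
  node-d: 0.0325
  node-c: 0.082
  node-f: 0.1025
Sum = 0.217.
P(node-f | evidence) = 0.1025 / 0.217 ≈ 0.472.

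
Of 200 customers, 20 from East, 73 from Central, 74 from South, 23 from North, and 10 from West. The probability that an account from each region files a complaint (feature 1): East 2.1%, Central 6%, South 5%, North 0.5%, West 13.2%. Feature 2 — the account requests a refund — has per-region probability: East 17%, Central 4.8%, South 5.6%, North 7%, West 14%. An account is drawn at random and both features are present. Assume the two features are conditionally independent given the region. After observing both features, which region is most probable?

Compute prior × likelihood for every hypothesis:
  East: 0.1 × 0.021 × 0.17 = 0.000357
  Central: 0.365 × 0.06 × 0.048 = 0.0010512
  South: 0.37 × 0.05 × 0.056 = 0.001036
  North: 0.115 × 0.005 × 0.07 = 0.00004025
  West: 0.05 × 0.132 × 0.14 = 0.000924
Sum = 0.00340845.
Largest term belongs to Central, so Central is most probable.

Central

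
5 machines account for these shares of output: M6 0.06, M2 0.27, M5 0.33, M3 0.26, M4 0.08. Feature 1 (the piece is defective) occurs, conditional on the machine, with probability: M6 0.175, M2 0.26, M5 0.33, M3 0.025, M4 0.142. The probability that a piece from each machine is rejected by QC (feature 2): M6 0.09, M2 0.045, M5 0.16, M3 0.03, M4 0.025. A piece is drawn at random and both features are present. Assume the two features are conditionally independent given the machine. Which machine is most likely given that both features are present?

M5

Prior × likelihood for each hypothesis:
  M6: 0.06 × 0.175 × 0.09 = 0.000945
  M2: 0.27 × 0.26 × 0.045 = 0.003159
  M5: 0.33 × 0.33 × 0.16 = 0.017424
  M3: 0.26 × 0.025 × 0.03 = 0.000195
  M4: 0.08 × 0.142 × 0.025 = 0.000284
Normalizing constant = 0.022007.
Largest term belongs to M5, so M5 is most probable.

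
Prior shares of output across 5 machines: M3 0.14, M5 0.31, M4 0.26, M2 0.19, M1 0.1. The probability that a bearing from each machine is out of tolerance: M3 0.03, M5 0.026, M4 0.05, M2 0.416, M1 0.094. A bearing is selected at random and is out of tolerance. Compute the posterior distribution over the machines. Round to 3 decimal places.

M3 0.037, M5 0.071, M4 0.114, M2 0.695, M1 0.083

By Bayes' rule, posterior ∝ prior × likelihood:
  M3: 0.14 × 0.03 = 0.0042
  M5: 0.31 × 0.026 = 0.00806
  M4: 0.26 × 0.05 = 0.013
  M2: 0.19 × 0.416 = 0.07904
  M1: 0.1 × 0.094 = 0.0094
Normalizing constant = 0.1137.
P(M3 | oversize) = 0.0042/0.1137 ≈ 0.037
P(M5 | oversize) = 0.00806/0.1137 ≈ 0.071
P(M4 | oversize) = 0.013/0.1137 ≈ 0.114
P(M2 | oversize) = 0.07904/0.1137 ≈ 0.695
P(M1 | oversize) = 0.0094/0.1137 ≈ 0.083
(Check: 0.037+0.071+0.114+0.695+0.083 = 1.000.)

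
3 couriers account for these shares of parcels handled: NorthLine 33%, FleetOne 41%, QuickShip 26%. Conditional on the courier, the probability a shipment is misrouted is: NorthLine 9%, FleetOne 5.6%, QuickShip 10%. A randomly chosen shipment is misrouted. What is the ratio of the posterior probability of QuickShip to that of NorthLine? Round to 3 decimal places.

Unnormalized posteriors (prior × likelihood):
  NorthLine: 0.33 × 0.09 = 0.0297
  FleetOne: 0.41 × 0.056 = 0.02296
  QuickShip: 0.26 × 0.1 = 0.026
Total = 0.07866.
The ratio is 0.026 / 0.0297 (the normalizer cancels) = 0.875.

0.875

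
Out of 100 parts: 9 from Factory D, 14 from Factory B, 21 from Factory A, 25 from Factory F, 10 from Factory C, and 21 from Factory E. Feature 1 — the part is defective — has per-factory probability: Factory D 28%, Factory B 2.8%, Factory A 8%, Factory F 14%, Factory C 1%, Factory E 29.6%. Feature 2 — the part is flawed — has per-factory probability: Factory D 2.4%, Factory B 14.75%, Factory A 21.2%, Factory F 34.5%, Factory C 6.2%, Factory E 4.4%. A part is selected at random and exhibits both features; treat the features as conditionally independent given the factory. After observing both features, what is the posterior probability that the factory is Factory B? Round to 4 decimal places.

0.0295

By Bayes' rule, posterior ∝ prior × likelihood:
  Factory D: 0.09 × 0.28 × 0.024 = 0.0006048
  Factory B: 0.14 × 0.028 × 0.1475 = 0.0005782
  Factory A: 0.21 × 0.08 × 0.212 = 0.0035616
  Factory F: 0.25 × 0.14 × 0.345 = 0.012075
  Factory C: 0.1 × 0.01 × 0.062 = 0.000062
  Factory E: 0.21 × 0.296 × 0.044 = 0.00273504
Normalizing constant = 0.01961664.
P(Factory B | evidence) = 0.0005782 / 0.01961664 ≈ 0.0295.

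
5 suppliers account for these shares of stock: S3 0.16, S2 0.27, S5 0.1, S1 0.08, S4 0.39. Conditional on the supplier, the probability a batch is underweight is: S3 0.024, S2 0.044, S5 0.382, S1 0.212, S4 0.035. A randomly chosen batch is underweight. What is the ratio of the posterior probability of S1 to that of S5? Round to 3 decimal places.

Prior × likelihood for each hypothesis:
  S3: 0.16 × 0.024 = 0.00384
  S2: 0.27 × 0.044 = 0.01188
  S5: 0.1 × 0.382 = 0.0382
  S1: 0.08 × 0.212 = 0.01696
  S4: 0.39 × 0.035 = 0.01365
Normalizing constant = 0.08453.
The ratio is 0.01696 / 0.0382 (the normalizer cancels) = 0.444.

0.444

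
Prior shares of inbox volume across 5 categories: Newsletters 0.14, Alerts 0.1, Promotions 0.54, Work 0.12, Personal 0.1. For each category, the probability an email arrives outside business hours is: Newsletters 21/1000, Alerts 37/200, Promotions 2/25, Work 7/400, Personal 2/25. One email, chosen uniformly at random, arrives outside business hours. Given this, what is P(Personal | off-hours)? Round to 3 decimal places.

Compute prior × likelihood for every hypothesis:
  Newsletters: 0.14 × 0.021 = 0.00294
  Alerts: 0.1 × 0.185 = 0.0185
  Promotions: 0.54 × 0.08 = 0.0432
  Work: 0.12 × 0.0175 = 0.0021
  Personal: 0.1 × 0.08 = 0.008
Sum = 0.07474.
P(Personal | evidence) = 0.008 / 0.07474 ≈ 0.107.

0.107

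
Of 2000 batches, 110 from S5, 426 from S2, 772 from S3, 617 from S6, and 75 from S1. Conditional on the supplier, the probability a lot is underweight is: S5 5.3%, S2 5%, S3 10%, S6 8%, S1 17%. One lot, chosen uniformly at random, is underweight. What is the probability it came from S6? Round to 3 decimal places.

0.297

Prior × likelihood for each hypothesis:
  S5: 0.055 × 0.053 = 0.002915
  S2: 0.213 × 0.05 = 0.01065
  S3: 0.386 × 0.1 = 0.0386
  S6: 0.3085 × 0.08 = 0.02468
  S1: 0.0375 × 0.17 = 0.006375
Total = 0.08322.
P(S6 | evidence) = 0.02468 / 0.08322 ≈ 0.297.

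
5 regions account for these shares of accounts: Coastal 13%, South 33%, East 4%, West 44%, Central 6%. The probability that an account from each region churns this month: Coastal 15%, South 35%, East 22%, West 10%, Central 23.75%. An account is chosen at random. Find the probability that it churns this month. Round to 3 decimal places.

0.202

Compute prior × likelihood for every hypothesis:
  Coastal: 0.13 × 0.15 = 0.0195
  South: 0.33 × 0.35 = 0.1155
  East: 0.04 × 0.22 = 0.0088
  West: 0.44 × 0.1 = 0.044
  Central: 0.06 × 0.2375 = 0.01425
P(churn) = 0.0195 + 0.1155 + 0.0088 + 0.044 + 0.01425 = 0.20205 → 0.202.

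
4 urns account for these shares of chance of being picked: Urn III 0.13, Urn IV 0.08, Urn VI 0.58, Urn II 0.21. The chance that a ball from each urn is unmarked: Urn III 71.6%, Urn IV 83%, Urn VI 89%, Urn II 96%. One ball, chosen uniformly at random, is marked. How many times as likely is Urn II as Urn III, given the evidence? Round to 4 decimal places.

0.2275

Taking complements, P(marked | each) = Urn III 0.284, Urn IV 0.17, Urn VI 0.11, Urn II 0.04.
Prior × likelihood for each hypothesis:
  Urn III: 0.13 × 0.284 = 0.03692
  Urn IV: 0.08 × 0.17 = 0.0136
  Urn VI: 0.58 × 0.11 = 0.0638
  Urn II: 0.21 × 0.04 = 0.0084
Normalizing constant = 0.12272.
The ratio is 0.0084 / 0.03692 (the normalizer cancels) = 0.2275.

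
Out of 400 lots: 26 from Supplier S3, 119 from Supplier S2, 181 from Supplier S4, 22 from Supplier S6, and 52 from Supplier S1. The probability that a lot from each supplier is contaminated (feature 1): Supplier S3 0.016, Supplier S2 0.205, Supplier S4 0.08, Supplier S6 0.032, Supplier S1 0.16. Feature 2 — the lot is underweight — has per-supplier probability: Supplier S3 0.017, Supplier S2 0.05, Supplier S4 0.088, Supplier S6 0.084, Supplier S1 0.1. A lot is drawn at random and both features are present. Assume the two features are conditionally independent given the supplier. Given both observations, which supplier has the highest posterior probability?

Supplier S4

Prior × likelihood for each hypothesis:
  Supplier S3: 0.065 × 0.016 × 0.017 = 0.00001768
  Supplier S2: 0.2975 × 0.205 × 0.05 = 0.003049375
  Supplier S4: 0.4525 × 0.08 × 0.088 = 0.0031856
  Supplier S6: 0.055 × 0.032 × 0.084 = 0.00014784
  Supplier S1: 0.13 × 0.16 × 0.1 = 0.00208
Total = 0.008480495.
Largest term belongs to Supplier S4, so Supplier S4 is most probable.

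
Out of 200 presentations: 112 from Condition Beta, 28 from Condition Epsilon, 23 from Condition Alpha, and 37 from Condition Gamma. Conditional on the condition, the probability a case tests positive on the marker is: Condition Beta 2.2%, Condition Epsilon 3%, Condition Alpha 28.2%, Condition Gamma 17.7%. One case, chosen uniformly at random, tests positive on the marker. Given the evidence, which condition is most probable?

Compute prior × likelihood for every hypothesis:
  Condition Beta: 0.56 × 0.022 = 0.01232
  Condition Epsilon: 0.14 × 0.03 = 0.0042
  Condition Alpha: 0.115 × 0.282 = 0.03243
  Condition Gamma: 0.185 × 0.177 = 0.032745
Normalizing constant = 0.081695.
Largest term belongs to Condition Gamma, so Condition Gamma is most probable.

Condition Gamma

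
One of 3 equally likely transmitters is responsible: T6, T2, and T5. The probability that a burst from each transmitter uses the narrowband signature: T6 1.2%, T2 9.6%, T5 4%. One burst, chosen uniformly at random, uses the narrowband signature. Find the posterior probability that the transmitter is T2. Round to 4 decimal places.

0.6486

Since the prior is uniform, the posterior is proportional to the likelihood:
  T6: 0.012
  T2: 0.096
  T5: 0.04
Total = 0.148.
P(T2 | evidence) = 0.096 / 0.148 ≈ 0.6486.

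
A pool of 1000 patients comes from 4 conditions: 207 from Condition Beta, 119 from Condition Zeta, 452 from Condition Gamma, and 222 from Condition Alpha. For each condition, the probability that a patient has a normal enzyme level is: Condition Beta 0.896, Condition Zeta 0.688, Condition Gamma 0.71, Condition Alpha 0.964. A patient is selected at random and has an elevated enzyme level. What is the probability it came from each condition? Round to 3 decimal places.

Taking complements, P(elevated | each) = Condition Beta 0.104, Condition Zeta 0.312, Condition Gamma 0.29, Condition Alpha 0.036.
Compute prior × likelihood for every hypothesis:
  Condition Beta: 0.207 × 0.104 = 0.021528
  Condition Zeta: 0.119 × 0.312 = 0.037128
  Condition Gamma: 0.452 × 0.29 = 0.13108
  Condition Alpha: 0.222 × 0.036 = 0.007992
Total = 0.197728.
P(Condition Beta | elevated) = 0.021528/0.197728 ≈ 0.109
P(Condition Zeta | elevated) = 0.037128/0.197728 ≈ 0.188
P(Condition Gamma | elevated) = 0.13108/0.197728 ≈ 0.663
P(Condition Alpha | elevated) = 0.007992/0.197728 ≈ 0.040
(Check: 0.109+0.188+0.663+0.040 = 1.000.)

Condition Beta 0.109, Condition Zeta 0.188, Condition Gamma 0.663, Condition Alpha 0.040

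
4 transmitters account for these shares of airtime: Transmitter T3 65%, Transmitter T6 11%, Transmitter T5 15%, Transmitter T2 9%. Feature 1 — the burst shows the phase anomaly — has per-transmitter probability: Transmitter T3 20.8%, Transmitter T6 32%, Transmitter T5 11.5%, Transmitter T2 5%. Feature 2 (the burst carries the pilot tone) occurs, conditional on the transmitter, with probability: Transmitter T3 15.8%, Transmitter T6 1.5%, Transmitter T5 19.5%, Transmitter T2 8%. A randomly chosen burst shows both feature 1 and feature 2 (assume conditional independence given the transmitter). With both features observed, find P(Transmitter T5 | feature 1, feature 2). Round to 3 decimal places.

0.131

Prior × likelihood for each hypothesis:
  Transmitter T3: 0.65 × 0.208 × 0.158 = 0.0213616
  Transmitter T6: 0.11 × 0.32 × 0.015 = 0.000528
  Transmitter T5: 0.15 × 0.115 × 0.195 = 0.00336375
  Transmitter T2: 0.09 × 0.05 × 0.08 = 0.00036
Normalizing constant = 0.02561335.
P(Transmitter T5 | evidence) = 0.00336375 / 0.02561335 ≈ 0.131.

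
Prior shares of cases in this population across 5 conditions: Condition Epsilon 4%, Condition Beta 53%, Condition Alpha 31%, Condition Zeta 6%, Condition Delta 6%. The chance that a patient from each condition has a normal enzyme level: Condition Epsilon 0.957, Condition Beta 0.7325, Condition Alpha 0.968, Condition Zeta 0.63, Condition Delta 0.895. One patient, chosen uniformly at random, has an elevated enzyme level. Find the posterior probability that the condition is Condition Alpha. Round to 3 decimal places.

Taking complements, P(elevated | each) = Condition Epsilon 0.043, Condition Beta 0.2675, Condition Alpha 0.032, Condition Zeta 0.37, Condition Delta 0.105.
By Bayes' rule, posterior ∝ prior × likelihood:
  Condition Epsilon: 0.04 × 0.043 = 0.00172
  Condition Beta: 0.53 × 0.2675 = 0.141775
  Condition Alpha: 0.31 × 0.032 = 0.00992
  Condition Zeta: 0.06 × 0.37 = 0.0222
  Condition Delta: 0.06 × 0.105 = 0.0063
Total = 0.181915.
P(Condition Alpha | evidence) = 0.00992 / 0.181915 ≈ 0.055.

0.055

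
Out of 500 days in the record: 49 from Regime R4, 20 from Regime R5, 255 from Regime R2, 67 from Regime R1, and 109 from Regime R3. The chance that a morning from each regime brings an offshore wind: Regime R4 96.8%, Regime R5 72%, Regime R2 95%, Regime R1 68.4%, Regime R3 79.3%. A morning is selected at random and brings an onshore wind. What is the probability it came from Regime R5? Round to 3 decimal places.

Taking complements, P(onshore | each) = Regime R4 0.032, Regime R5 0.28, Regime R2 0.05, Regime R1 0.316, Regime R3 0.207.
Unnormalized posteriors (prior × likelihood):
  Regime R4: 0.098 × 0.032 = 0.003136
  Regime R5: 0.04 × 0.28 = 0.0112
  Regime R2: 0.51 × 0.05 = 0.0255
  Regime R1: 0.134 × 0.316 = 0.042344
  Regime R3: 0.218 × 0.207 = 0.045126
Total = 0.127306.
P(Regime R5 | evidence) = 0.0112 / 0.127306 ≈ 0.088.

0.088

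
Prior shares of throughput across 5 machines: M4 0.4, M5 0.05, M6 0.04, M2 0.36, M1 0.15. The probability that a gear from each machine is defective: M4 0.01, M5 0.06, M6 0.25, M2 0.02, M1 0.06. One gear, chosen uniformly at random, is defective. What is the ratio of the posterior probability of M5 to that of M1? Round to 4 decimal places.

By Bayes' rule, posterior ∝ prior × likelihood:
  M4: 0.4 × 0.01 = 0.004
  M5: 0.05 × 0.06 = 0.003
  M6: 0.04 × 0.25 = 0.01
  M2: 0.36 × 0.02 = 0.0072
  M1: 0.15 × 0.06 = 0.009
Sum = 0.0332.
The ratio is 0.003 / 0.009 (the normalizer cancels) = 0.3333.

0.3333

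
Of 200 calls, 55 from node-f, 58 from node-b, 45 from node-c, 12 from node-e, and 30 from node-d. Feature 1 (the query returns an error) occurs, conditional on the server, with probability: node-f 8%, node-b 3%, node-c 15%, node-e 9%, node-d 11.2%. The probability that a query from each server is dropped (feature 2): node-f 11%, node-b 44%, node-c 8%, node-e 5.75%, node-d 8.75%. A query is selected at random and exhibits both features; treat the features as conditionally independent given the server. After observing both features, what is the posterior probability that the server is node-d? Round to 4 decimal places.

0.1370

Unnormalized posteriors (prior × likelihood):
  node-f: 0.275 × 0.08 × 0.11 = 0.00242
  node-b: 0.29 × 0.03 × 0.44 = 0.003828
  node-c: 0.225 × 0.15 × 0.08 = 0.0027
  node-e: 0.06 × 0.09 × 0.0575 = 0.0003105
  node-d: 0.15 × 0.112 × 0.0875 = 0.00147
Normalizing constant = 0.0107285.
P(node-d | evidence) = 0.00147 / 0.0107285 ≈ 0.1370.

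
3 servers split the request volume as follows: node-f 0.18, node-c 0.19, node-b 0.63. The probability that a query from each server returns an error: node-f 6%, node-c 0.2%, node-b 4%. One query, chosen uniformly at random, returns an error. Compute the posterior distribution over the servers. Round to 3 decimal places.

Unnormalized posteriors (prior × likelihood):
  node-f: 0.18 × 0.06 = 0.0108
  node-c: 0.19 × 0.002 = 0.00038
  node-b: 0.63 × 0.04 = 0.0252
Total = 0.03638.
P(node-f | error) = 0.0108/0.03638 ≈ 0.297
P(node-c | error) = 0.00038/0.03638 ≈ 0.010
P(node-b | error) = 0.0252/0.03638 ≈ 0.693

node-f 0.297, node-c 0.010, node-b 0.693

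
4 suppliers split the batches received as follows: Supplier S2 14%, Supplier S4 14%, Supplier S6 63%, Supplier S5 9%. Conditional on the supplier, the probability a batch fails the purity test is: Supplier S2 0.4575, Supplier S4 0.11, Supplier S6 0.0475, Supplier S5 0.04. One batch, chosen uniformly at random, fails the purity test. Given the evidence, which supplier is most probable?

By Bayes' rule, posterior ∝ prior × likelihood:
  Supplier S2: 0.14 × 0.4575 = 0.06405
  Supplier S4: 0.14 × 0.11 = 0.0154
  Supplier S6: 0.63 × 0.0475 = 0.029925
  Supplier S5: 0.09 × 0.04 = 0.0036
Sum = 0.112975.
Largest term belongs to Supplier S2, so Supplier S2 is most probable.

Supplier S2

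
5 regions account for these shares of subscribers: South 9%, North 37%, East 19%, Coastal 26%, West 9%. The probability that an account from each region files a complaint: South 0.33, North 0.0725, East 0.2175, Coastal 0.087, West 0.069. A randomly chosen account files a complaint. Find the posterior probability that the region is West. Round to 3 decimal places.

0.049

By Bayes' rule, posterior ∝ prior × likelihood:
  South: 0.09 × 0.33 = 0.0297
  North: 0.37 × 0.0725 = 0.026825
  East: 0.19 × 0.2175 = 0.041325
  Coastal: 0.26 × 0.087 = 0.02262
  West: 0.09 × 0.069 = 0.00621
Normalizing constant = 0.12668.
P(West | evidence) = 0.00621 / 0.12668 ≈ 0.049.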